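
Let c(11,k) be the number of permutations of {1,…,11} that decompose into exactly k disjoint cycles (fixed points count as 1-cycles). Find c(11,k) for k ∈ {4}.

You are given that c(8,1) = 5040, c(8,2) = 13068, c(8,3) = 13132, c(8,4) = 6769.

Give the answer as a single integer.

row 9: T[9][2]=8·13068+5040=109584  T[9][3]=8·13132+13068=118124  T[9][4]=8·6769+13132=67284
row 10: T[10][3]=9·118124+109584=1172700  T[10][4]=9·67284+118124=723680
row 11: T[11][4]=10·723680+1172700=8409500
Read c(11,4) = 8409500.

8409500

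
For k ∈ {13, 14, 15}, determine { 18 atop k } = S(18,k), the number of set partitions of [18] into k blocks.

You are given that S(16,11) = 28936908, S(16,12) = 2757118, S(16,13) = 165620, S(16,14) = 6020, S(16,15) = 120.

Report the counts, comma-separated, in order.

125854638, 8408778, 367200

[17] T[17,12]:12*2757118+28936908=62022324 · T[17,13]:13*165620+2757118=4910178 · T[17,14]:14*6020+165620=249900 · T[17,15]:15*120+6020=7820
[18] T[18,13]:13*4910178+62022324=125854638 · T[18,14]:14*249900+4910178=8408778 · T[18,15]:15*7820+249900=367200
Read S(18,13) = 125854638, S(18,14) = 8408778, S(18,15) = 367200.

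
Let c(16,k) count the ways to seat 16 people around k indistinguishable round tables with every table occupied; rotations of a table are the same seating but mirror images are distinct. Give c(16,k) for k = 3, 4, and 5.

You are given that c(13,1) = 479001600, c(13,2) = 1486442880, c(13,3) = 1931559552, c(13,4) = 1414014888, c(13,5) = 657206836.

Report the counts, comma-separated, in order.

row 14: T[14][1]=13·479001600+0=6227020800  T[14][2]=13·1486442880+479001600=19802759040  T[14][3]=13·1931559552+1486442880=26596717056  T[14][4]=13·1414014888+1931559552=20313753096  T[14][5]=13·657206836+1414014888=9957703756
row 15: T[15][2]=14·19802759040+6227020800=283465647360  T[15][3]=14·26596717056+19802759040=392156797824  T[15][4]=14·20313753096+26596717056=310989260400  T[15][5]=14·9957703756+20313753096=159721605680
row 16: T[16][3]=15·392156797824+283465647360=6165817614720  T[16][4]=15·310989260400+392156797824=5056995703824  T[16][5]=15·159721605680+310989260400=2706813345600
Read c(16,3) = 6165817614720, c(16,4) = 5056995703824, c(16,5) = 2706813345600.

6165817614720, 5056995703824, 2706813345600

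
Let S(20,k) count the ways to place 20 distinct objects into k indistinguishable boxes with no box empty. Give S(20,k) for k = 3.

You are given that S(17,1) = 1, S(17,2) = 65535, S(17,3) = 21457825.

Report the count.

@18  (18,1):1·1+0→1, (18,2):65535·2+1→131071, (18,3):21457825·3+65535→64439010
@19  (19,2):131071·2+1→262143, (19,3):64439010·3+131071→193448101
@20  (20,3):193448101·3+262143→580606446
Read S(20,3) = 580606446.

580606446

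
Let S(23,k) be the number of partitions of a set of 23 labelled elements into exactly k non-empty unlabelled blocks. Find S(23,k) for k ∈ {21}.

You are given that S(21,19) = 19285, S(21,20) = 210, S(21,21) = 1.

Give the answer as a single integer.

28336

r22: T_22,20=20×210+19285=23485; T_22,21=21×1+210=231
r23: T_23,21=21×231+23485=28336
Read S(23,21) = 28336.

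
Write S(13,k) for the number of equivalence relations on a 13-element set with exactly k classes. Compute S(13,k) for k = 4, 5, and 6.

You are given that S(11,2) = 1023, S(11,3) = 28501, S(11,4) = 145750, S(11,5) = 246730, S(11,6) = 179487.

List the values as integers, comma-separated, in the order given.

[12] T[12,3]:3*28501+1023=86526 · T[12,4]:4*145750+28501=611501 · T[12,5]:5*246730+145750=1379400 · T[12,6]:6*179487+246730=1323652
[13] T[13,4]:4*611501+86526=2532530 · T[13,5]:5*1379400+611501=7508501 · T[13,6]:6*1323652+1379400=9321312
Read S(13,4) = 2532530, S(13,5) = 7508501, S(13,6) = 9321312.

2532530, 7508501, 9321312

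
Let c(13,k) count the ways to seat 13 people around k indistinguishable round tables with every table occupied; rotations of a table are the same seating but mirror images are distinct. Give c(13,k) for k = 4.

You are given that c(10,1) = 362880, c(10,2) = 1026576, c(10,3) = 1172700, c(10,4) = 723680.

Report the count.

r11: T_11,2=10×1026576+362880=10628640; T_11,3=10×1172700+1026576=12753576; T_11,4=10×723680+1172700=8409500
r12: T_12,3=11×12753576+10628640=150917976; T_12,4=11×8409500+12753576=105258076
r13: T_13,4=12×105258076+150917976=1414014888
Read c(13,4) = 1414014888.

1414014888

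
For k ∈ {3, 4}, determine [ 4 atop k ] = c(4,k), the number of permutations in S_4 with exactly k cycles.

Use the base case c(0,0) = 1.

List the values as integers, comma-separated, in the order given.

6, 1

@1  (1,1):0·0+1→1
@2  (2,1):1·1+0→1, (2,2):0·1+1→1
@3  (3,2):1·2+1→3, (3,3):0·2+1→1
@4  (4,3):1·3+3→6, (4,4):0·3+1→1
Read c(4,3) = 6, c(4,4) = 1.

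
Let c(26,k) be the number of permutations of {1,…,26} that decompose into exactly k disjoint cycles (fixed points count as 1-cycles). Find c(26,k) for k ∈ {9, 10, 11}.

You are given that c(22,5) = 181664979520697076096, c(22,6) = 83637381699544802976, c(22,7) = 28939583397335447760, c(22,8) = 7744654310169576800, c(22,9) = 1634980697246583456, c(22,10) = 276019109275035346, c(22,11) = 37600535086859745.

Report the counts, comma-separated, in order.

1001369304512841374110000, 196928100451110820242880, 31882014375298512782500

row 23: T[23][6]=22·83637381699544802976+181664979520697076096=2021687376910682741568  T[23][7]=22·28939583397335447760+83637381699544802976=720308216440924653696  T[23][8]=22·7744654310169576800+28939583397335447760=199321978221066137360  T[23][9]=22·1634980697246583456+7744654310169576800=43714229649594412832  T[23][10]=22·276019109275035346+1634980697246583456=7707401101297361068  T[23][11]=22·37600535086859745+276019109275035346=1103230881185949736
row 24: T[24][7]=23·720308216440924653696+2021687376910682741568=18588776355051949776576  T[24][8]=23·199321978221066137360+720308216440924653696=5304713715525445812976  T[24][9]=23·43714229649594412832+199321978221066137360=1204749260161737632496  T[24][10]=23·7707401101297361068+43714229649594412832=220984454979433717396  T[24][11]=23·1103230881185949736+7707401101297361068=33081711368574204996
row 25: T[25][8]=24·5304713715525445812976+18588776355051949776576=145901905527662649288000  T[25][9]=24·1204749260161737632496+5304713715525445812976=34218695959407148992880  T[25][10]=24·220984454979433717396+1204749260161737632496=6508376179668146850000  T[25][11]=24·33081711368574204996+220984454979433717396=1014945527825214637300
row 26: T[26][9]=25·34218695959407148992880+145901905527662649288000=1001369304512841374110000  T[26][10]=25·6508376179668146850000+34218695959407148992880=196928100451110820242880  T[26][11]=25·1014945527825214637300+6508376179668146850000=31882014375298512782500
Read c(26,9) = 1001369304512841374110000, c(26,10) = 196928100451110820242880, c(26,11) = 31882014375298512782500.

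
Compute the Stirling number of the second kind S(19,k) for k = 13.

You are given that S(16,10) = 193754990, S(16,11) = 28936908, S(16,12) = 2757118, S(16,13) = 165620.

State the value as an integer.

2892439160

row 17: T[17][11]=11·28936908+193754990=512060978  T[17][12]=12·2757118+28936908=62022324  T[17][13]=13·165620+2757118=4910178
row 18: T[18][12]=12·62022324+512060978=1256328866  T[18][13]=13·4910178+62022324=125854638
row 19: T[19][13]=13·125854638+1256328866=2892439160
Read S(19,13) = 2892439160.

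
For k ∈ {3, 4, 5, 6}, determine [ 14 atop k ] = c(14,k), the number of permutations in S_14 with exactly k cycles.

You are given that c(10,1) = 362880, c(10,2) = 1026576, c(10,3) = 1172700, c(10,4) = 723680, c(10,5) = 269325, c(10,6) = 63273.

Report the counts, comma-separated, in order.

row 11: T[11][1]=10·362880+0=3628800  T[11][2]=10·1026576+362880=10628640  T[11][3]=10·1172700+1026576=12753576  T[11][4]=10·723680+1172700=8409500  T[11][5]=10·269325+723680=3416930  T[11][6]=10·63273+269325=902055
row 12: T[12][1]=11·3628800+0=39916800  T[12][2]=11·10628640+3628800=120543840  T[12][3]=11·12753576+10628640=150917976  T[12][4]=11·8409500+12753576=105258076  T[12][5]=11·3416930+8409500=45995730  T[12][6]=11·902055+3416930=13339535
row 13: T[13][2]=12·120543840+39916800=1486442880  T[13][3]=12·150917976+120543840=1931559552  T[13][4]=12·105258076+150917976=1414014888  T[13][5]=12·45995730+105258076=657206836  T[13][6]=12·13339535+45995730=206070150
row 14: T[14][3]=13·1931559552+1486442880=26596717056  T[14][4]=13·1414014888+1931559552=20313753096  T[14][5]=13·657206836+1414014888=9957703756  T[14][6]=13·206070150+657206836=3336118786
Read c(14,3) = 26596717056, c(14,4) = 20313753096, c(14,5) = 9957703756, c(14,6) = 3336118786.

26596717056, 20313753096, 9957703756, 3336118786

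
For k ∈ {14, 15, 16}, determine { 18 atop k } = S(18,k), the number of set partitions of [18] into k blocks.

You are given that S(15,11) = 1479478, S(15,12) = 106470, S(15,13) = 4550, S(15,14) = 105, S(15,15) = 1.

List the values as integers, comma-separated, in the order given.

r16: T_16,12=12×106470+1479478=2757118; T_16,13=13×4550+106470=165620; T_16,14=14×105+4550=6020; T_16,15=15×1+105=120; T_16,16=16×0+1=1
r17: T_17,13=13×165620+2757118=4910178; T_17,14=14×6020+165620=249900; T_17,15=15×120+6020=7820; T_17,16=16×1+120=136
r18: T_18,14=14×249900+4910178=8408778; T_18,15=15×7820+249900=367200; T_18,16=16×136+7820=9996
Read S(18,14) = 8408778, S(18,15) = 367200, S(18,16) = 9996.

8408778, 367200, 9996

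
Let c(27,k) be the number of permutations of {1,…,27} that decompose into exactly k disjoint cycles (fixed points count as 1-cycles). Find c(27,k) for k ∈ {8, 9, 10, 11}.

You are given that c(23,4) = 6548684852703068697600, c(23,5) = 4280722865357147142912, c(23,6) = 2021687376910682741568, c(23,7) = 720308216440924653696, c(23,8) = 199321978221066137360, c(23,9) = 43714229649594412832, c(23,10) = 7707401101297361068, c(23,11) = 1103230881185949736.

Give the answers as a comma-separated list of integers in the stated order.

@24  (24,5):4280722865357147142912·23+6548684852703068697600→105005310755917452984576, (24,6):2021687376910682741568·23+4280722865357147142912→50779532534302850198976, (24,7):720308216440924653696·23+2021687376910682741568→18588776355051949776576, (24,8):199321978221066137360·23+720308216440924653696→5304713715525445812976, (24,9):43714229649594412832·23+199321978221066137360→1204749260161737632496, (24,10):7707401101297361068·23+43714229649594412832→220984454979433717396, (24,11):1103230881185949736·23+7707401101297361068→33081711368574204996
@25  (25,6):50779532534302850198976·24+105005310755917452984576→1323714091579185857760000, (25,7):18588776355051949776576·24+50779532534302850198976→496910165055549644836800, (25,8):5304713715525445812976·24+18588776355051949776576→145901905527662649288000, (25,9):1204749260161737632496·24+5304713715525445812976→34218695959407148992880, (25,10):220984454979433717396·24+1204749260161737632496→6508376179668146850000, (25,11):33081711368574204996·24+220984454979433717396→1014945527825214637300
@26  (26,7):496910165055549644836800·25+1323714091579185857760000→13746468217967926978680000, (26,8):145901905527662649288000·25+496910165055549644836800→4144457803247115877036800, (26,9):34218695959407148992880·25+145901905527662649288000→1001369304512841374110000, (26,10):6508376179668146850000·25+34218695959407148992880→196928100451110820242880, (26,11):1014945527825214637300·25+6508376179668146850000→31882014375298512782500
@27  (27,8):4144457803247115877036800·26+13746468217967926978680000→121502371102392939781636800, (27,9):1001369304512841374110000·26+4144457803247115877036800→30180059720580991603896800, (27,10):196928100451110820242880·26+1001369304512841374110000→6121499916241722700424880, (27,11):31882014375298512782500·26+196928100451110820242880→1025860474208872152587880
Read c(27,8) = 121502371102392939781636800, c(27,9) = 30180059720580991603896800, c(27,10) = 6121499916241722700424880, c(27,11) = 1025860474208872152587880.

121502371102392939781636800, 30180059720580991603896800, 6121499916241722700424880, 1025860474208872152587880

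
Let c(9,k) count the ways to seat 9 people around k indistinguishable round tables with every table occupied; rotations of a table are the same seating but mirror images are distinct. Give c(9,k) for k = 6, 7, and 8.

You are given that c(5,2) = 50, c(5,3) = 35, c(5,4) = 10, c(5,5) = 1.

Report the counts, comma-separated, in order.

4536, 546, 36

@6  (6,3):35·5+50→225, (6,4):10·5+35→85, (6,5):1·5+10→15, (6,6):0·5+1→1
@7  (7,4):85·6+225→735, (7,5):15·6+85→175, (7,6):1·6+15→21, (7,7):0·6+1→1
@8  (8,5):175·7+735→1960, (8,6):21·7+175→322, (8,7):1·7+21→28, (8,8):0·7+1→1
@9  (9,6):322·8+1960→4536, (9,7):28·8+322→546, (9,8):1·8+28→36
Read c(9,6) = 4536, c(9,7) = 546, c(9,8) = 36.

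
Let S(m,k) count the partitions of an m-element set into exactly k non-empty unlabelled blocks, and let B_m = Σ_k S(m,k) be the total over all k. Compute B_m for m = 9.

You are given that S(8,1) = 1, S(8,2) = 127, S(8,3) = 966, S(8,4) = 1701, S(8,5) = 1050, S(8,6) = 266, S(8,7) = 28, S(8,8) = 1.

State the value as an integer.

21147

@9  (9,1):1·1+0→1, (9,2):127·2+1→255, (9,3):966·3+127→3025, (9,4):1701·4+966→7770, (9,5):1050·5+1701→6951, (9,6):266·6+1050→2646, (9,7):28·7+266→462, (9,8):1·8+28→36, (9,9):0·9+1→1
B_9 = ΣS(9,k) = 1+255+3025+7770+6951+2646+462+36+1 = 21147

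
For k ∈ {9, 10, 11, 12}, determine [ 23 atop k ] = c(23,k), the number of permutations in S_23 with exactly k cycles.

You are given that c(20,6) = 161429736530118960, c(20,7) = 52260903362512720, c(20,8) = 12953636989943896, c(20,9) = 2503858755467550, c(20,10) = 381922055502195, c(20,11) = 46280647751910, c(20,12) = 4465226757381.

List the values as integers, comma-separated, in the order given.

43714229649594412832, 7707401101297361068, 1103230881185949736, 129006659818331295

row 21: T[21][7]=20·52260903362512720+161429736530118960=1206647803780373360  T[21][8]=20·12953636989943896+52260903362512720=311333643161390640  T[21][9]=20·2503858755467550+12953636989943896=63030812099294896  T[21][10]=20·381922055502195+2503858755467550=10142299865511450  T[21][11]=20·46280647751910+381922055502195=1307535010540395  T[21][12]=20·4465226757381+46280647751910=135585182899530
row 22: T[22][8]=21·311333643161390640+1206647803780373360=7744654310169576800  T[22][9]=21·63030812099294896+311333643161390640=1634980697246583456  T[22][10]=21·10142299865511450+63030812099294896=276019109275035346  T[22][11]=21·1307535010540395+10142299865511450=37600535086859745  T[22][12]=21·135585182899530+1307535010540395=4154823851430525
row 23: T[23][9]=22·1634980697246583456+7744654310169576800=43714229649594412832  T[23][10]=22·276019109275035346+1634980697246583456=7707401101297361068  T[23][11]=22·37600535086859745+276019109275035346=1103230881185949736  T[23][12]=22·4154823851430525+37600535086859745=129006659818331295
Read c(23,9) = 43714229649594412832, c(23,10) = 7707401101297361068, c(23,11) = 1103230881185949736, c(23,12) = 129006659818331295.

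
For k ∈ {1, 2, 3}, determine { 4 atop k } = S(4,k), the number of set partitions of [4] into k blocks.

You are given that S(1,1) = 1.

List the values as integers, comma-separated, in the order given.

@2  (2,1):1·1+0→1, (2,2):0·2+1→1
@3  (3,1):1·1+0→1, (3,2):1·2+1→3, (3,3):0·3+1→1
@4  (4,1):1·1+0→1, (4,2):3·2+1→7, (4,3):1·3+3→6
Read S(4,1) = 1, S(4,2) = 7, S(4,3) = 6.

1, 7, 6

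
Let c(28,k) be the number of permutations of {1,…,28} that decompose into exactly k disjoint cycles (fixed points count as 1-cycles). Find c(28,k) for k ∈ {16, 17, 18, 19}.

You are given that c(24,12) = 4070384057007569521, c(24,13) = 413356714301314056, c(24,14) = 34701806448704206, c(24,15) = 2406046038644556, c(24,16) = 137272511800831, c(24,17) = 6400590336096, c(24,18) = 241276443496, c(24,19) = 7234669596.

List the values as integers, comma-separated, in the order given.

398629729895941637715, 25117208862499312650, 1340675942971287195, 60383004803151030

@25  (25,13):413356714301314056·24+4070384057007569521→13990945200239106865, (25,14):34701806448704206·24+413356714301314056→1246200069070215000, (25,15):2406046038644556·24+34701806448704206→92446911376173550, (25,16):137272511800831·24+2406046038644556→5700586321864500, (25,17):6400590336096·24+137272511800831→290886679867135, (25,18):241276443496·24+6400590336096→12191224980000, (25,19):7234669596·24+241276443496→414908513800
@26  (26,14):1246200069070215000·25+13990945200239106865→45145946926994481865, (26,15):92446911376173550·25+1246200069070215000→3557372853474553750, (26,16):5700586321864500·25+92446911376173550→234961569422786050, (26,17):290886679867135·25+5700586321864500→12972753318542875, (26,18):12191224980000·25+290886679867135→595667304367135, (26,19):414908513800·25+12191224980000→22563937825000
@27  (27,15):3557372853474553750·26+45145946926994481865→137637641117332879365, (27,16):234961569422786050·26+3557372853474553750→9666373658466991050, (27,17):12972753318542875·26+234961569422786050→572253155704900800, (27,18):595667304367135·26+12972753318542875→28460103232088385, (27,19):22563937825000·26+595667304367135→1182329687817135
@28  (28,16):9666373658466991050·27+137637641117332879365→398629729895941637715, (28,17):572253155704900800·27+9666373658466991050→25117208862499312650, (28,18):28460103232088385·27+572253155704900800→1340675942971287195, (28,19):1182329687817135·27+28460103232088385→60383004803151030
Read c(28,16) = 398629729895941637715, c(28,17) = 25117208862499312650, c(28,18) = 1340675942971287195, c(28,19) = 60383004803151030.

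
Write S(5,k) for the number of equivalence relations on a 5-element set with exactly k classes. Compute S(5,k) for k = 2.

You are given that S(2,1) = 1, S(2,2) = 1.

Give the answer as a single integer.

15

@3  (3,1):1·1+0→1, (3,2):1·2+1→3
@4  (4,1):1·1+0→1, (4,2):3·2+1→7
@5  (5,2):7·2+1→15
Read S(5,2) = 15.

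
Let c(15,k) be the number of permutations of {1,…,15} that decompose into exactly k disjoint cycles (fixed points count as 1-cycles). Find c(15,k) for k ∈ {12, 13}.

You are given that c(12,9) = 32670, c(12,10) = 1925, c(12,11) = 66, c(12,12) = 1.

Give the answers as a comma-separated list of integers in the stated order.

row 13: T[13][10]=12·1925+32670=55770  T[13][11]=12·66+1925=2717  T[13][12]=12·1+66=78  T[13][13]=12·0+1=1
row 14: T[14][11]=13·2717+55770=91091  T[14][12]=13·78+2717=3731  T[14][13]=13·1+78=91
row 15: T[15][12]=14·3731+91091=143325  T[15][13]=14·91+3731=5005
Read c(15,12) = 143325, c(15,13) = 5005.

143325, 5005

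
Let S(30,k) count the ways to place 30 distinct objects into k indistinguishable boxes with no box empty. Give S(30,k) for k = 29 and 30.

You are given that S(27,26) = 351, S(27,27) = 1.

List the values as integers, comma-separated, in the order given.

row 28: T[28][27]=27·1+351=378  T[28][28]=28·0+1=1
row 29: T[29][28]=28·1+378=406  T[29][29]=29·0+1=1
row 30: T[30][29]=29·1+406=435  T[30][30]=30·0+1=1
Read S(30,29) = 435, S(30,30) = 1.

435, 1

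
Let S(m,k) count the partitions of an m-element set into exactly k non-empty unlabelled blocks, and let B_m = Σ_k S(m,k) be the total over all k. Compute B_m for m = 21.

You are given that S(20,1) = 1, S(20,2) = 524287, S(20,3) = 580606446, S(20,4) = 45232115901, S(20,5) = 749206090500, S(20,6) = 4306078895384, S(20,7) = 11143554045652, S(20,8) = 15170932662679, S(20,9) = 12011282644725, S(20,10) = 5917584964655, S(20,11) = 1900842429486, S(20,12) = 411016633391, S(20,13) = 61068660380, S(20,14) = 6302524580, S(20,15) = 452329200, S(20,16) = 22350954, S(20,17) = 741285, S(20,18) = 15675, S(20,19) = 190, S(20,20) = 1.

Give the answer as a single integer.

[21] T[21,1]:1*1+0=1 · T[21,2]:2*524287+1=1048575 · T[21,3]:3*580606446+524287=1742343625 · T[21,4]:4*45232115901+580606446=181509070050 · T[21,5]:5*749206090500+45232115901=3791262568401 · T[21,6]:6*4306078895384+749206090500=26585679462804 · T[21,7]:7*11143554045652+4306078895384=82310957214948 · T[21,8]:8*15170932662679+11143554045652=132511015347084 · T[21,9]:9*12011282644725+15170932662679=123272476465204 · T[21,10]:10*5917584964655+12011282644725=71187132291275 · T[21,11]:11*1900842429486+5917584964655=26826851689001 · T[21,12]:12*411016633391+1900842429486=6833042030178 · T[21,13]:13*61068660380+411016633391=1204909218331 · T[21,14]:14*6302524580+61068660380=149304004500 · T[21,15]:15*452329200+6302524580=13087462580 · T[21,16]:16*22350954+452329200=809944464 · T[21,17]:17*741285+22350954=34952799 · T[21,18]:18*15675+741285=1023435 · T[21,19]:19*190+15675=19285 · T[21,20]:20*1+190=210 · T[21,21]:21*0+1=1
B_21 = ΣS(21,k) = 1+1048575+1742343625+181509070050+3791262568401+26585679462804+82310957214948+132511015347084+123272476465204+71187132291275+26826851689001+6833042030178+1204909218331+149304004500+13087462580+809944464+34952799+1023435+19285+210+1 = 474869816156751

474869816156751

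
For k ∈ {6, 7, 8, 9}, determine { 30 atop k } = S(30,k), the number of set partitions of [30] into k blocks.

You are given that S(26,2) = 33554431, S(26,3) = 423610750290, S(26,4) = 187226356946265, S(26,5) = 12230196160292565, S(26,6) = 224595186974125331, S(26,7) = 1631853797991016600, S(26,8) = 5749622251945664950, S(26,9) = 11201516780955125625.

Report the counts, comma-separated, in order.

299310102746948685757, 4168916722553086402080, 26383018684048108297800, 88300984248924568770870

i=27: T(27,3)=33554431+3·423610750290=1270865805301 | T(27,4)=423610750290+4·187226356946265=749329038535350 | T(27,5)=187226356946265+5·12230196160292565=61338207158409090 | T(27,6)=12230196160292565+6·224595186974125331=1359801318005044551 | T(27,7)=224595186974125331+7·1631853797991016600=11647571772911241531 | T(27,8)=1631853797991016600+8·5749622251945664950=47628831813556336200 | T(27,9)=5749622251945664950+9·11201516780955125625=106563273280541795575
i=28: T(28,4)=1270865805301+4·749329038535350=2998587019946701 | T(28,5)=749329038535350+5·61338207158409090=307440364830580800 | T(28,6)=61338207158409090+6·1359801318005044551=8220146115188676396 | T(28,7)=1359801318005044551+7·11647571772911241531=82892803728383735268 | T(28,8)=11647571772911241531+8·47628831813556336200=392678226281361931131 | T(28,9)=47628831813556336200+9·106563273280541795575=1006698291338432496375
i=29: T(29,5)=2998587019946701+5·307440364830580800=1540200411172850701 | T(29,6)=307440364830580800+6·8220146115188676396=49628317055962639176 | T(29,7)=8220146115188676396+7·82892803728383735268=588469772213874823272 | T(29,8)=82892803728383735268+8·392678226281361931131=3224318613979279184316 | T(29,9)=392678226281361931131+9·1006698291338432496375=9452962848327254398506
i=30: T(30,6)=1540200411172850701+6·49628317055962639176=299310102746948685757 | T(30,7)=49628317055962639176+7·588469772213874823272=4168916722553086402080 | T(30,8)=588469772213874823272+8·3224318613979279184316=26383018684048108297800 | T(30,9)=3224318613979279184316+9·9452962848327254398506=88300984248924568770870
Read S(30,6) = 299310102746948685757, S(30,7) = 4168916722553086402080, S(30,8) = 26383018684048108297800, S(30,9) = 88300984248924568770870.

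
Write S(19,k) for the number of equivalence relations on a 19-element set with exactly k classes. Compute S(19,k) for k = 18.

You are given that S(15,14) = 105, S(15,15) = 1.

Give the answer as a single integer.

row 16: T[16][15]=15·1+105=120  T[16][16]=16·0+1=1
row 17: T[17][16]=16·1+120=136  T[17][17]=17·0+1=1
row 18: T[18][17]=17·1+136=153  T[18][18]=18·0+1=1
row 19: T[19][18]=18·1+153=171
Read S(19,18) = 171.

171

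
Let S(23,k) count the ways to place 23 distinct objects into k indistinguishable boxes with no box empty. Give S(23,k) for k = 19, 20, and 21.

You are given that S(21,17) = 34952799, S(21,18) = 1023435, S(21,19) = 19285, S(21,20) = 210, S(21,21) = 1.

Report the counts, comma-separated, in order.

r22: T_22,18=18×1023435+34952799=53374629; T_22,19=19×19285+1023435=1389850; T_22,20=20×210+19285=23485; T_22,21=21×1+210=231
r23: T_23,19=19×1389850+53374629=79781779; T_23,20=20×23485+1389850=1859550; T_23,21=21×231+23485=28336
Read S(23,19) = 79781779, S(23,20) = 1859550, S(23,21) = 28336.

79781779, 1859550, 28336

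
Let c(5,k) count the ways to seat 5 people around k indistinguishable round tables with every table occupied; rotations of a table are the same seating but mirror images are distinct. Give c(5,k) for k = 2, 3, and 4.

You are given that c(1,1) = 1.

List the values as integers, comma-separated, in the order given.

50, 35, 10

r2: T_2,1=1×1+0=1; T_2,2=1×0+1=1
r3: T_3,1=2×1+0=2; T_3,2=2×1+1=3; T_3,3=2×0+1=1
r4: T_4,1=3×2+0=6; T_4,2=3×3+2=11; T_4,3=3×1+3=6; T_4,4=3×0+1=1
r5: T_5,2=4×11+6=50; T_5,3=4×6+11=35; T_5,4=4×1+6=10
Read c(5,2) = 50, c(5,3) = 35, c(5,4) = 10.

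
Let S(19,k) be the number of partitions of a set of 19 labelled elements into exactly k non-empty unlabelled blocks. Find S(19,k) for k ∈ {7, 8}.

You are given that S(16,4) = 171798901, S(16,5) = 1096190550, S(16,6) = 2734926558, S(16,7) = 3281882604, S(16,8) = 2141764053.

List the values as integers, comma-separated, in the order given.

r17: T_17,5=5×1096190550+171798901=5652751651; T_17,6=6×2734926558+1096190550=17505749898; T_17,7=7×3281882604+2734926558=25708104786; T_17,8=8×2141764053+3281882604=20415995028
r18: T_18,6=6×17505749898+5652751651=110687251039; T_18,7=7×25708104786+17505749898=197462483400; T_18,8=8×20415995028+25708104786=189036065010
r19: T_19,7=7×197462483400+110687251039=1492924634839; T_19,8=8×189036065010+197462483400=1709751003480
Read S(19,7) = 1492924634839, S(19,8) = 1709751003480.

1492924634839, 1709751003480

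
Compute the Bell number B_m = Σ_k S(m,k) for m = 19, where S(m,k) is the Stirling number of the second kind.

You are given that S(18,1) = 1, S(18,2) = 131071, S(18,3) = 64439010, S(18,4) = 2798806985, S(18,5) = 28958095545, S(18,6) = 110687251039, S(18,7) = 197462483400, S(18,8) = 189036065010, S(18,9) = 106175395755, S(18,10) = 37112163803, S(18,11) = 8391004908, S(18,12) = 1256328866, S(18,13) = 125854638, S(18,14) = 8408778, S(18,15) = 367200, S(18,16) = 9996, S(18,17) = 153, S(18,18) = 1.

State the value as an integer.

row 19: T[19][1]=1·1+0=1  T[19][2]=2·131071+1=262143  T[19][3]=3·64439010+131071=193448101  T[19][4]=4·2798806985+64439010=11259666950  T[19][5]=5·28958095545+2798806985=147589284710  T[19][6]=6·110687251039+28958095545=693081601779  T[19][7]=7·197462483400+110687251039=1492924634839  T[19][8]=8·189036065010+197462483400=1709751003480  T[19][9]=9·106175395755+189036065010=1144614626805  T[19][10]=10·37112163803+106175395755=477297033785  T[19][11]=11·8391004908+37112163803=129413217791  T[19][12]=12·1256328866+8391004908=23466951300  T[19][13]=13·125854638+1256328866=2892439160  T[19][14]=14·8408778+125854638=243577530  T[19][15]=15·367200+8408778=13916778  T[19][16]=16·9996+367200=527136  T[19][17]=17·153+9996=12597  T[19][18]=18·1+153=171  T[19][19]=19·0+1=1
B_19 = ΣS(19,k) = 1+262143+193448101+11259666950+147589284710+693081601779+1492924634839+1709751003480+1144614626805+477297033785+129413217791+23466951300+2892439160+243577530+13916778+527136+12597+171+1 = 5832742205057

5832742205057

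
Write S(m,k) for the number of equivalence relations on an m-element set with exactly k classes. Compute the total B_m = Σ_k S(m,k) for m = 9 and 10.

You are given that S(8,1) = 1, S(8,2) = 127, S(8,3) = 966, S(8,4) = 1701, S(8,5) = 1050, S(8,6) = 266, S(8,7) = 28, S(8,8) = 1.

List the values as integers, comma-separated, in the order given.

21147, 115975

i=9: T(9,1)=0+1·1=1 | T(9,2)=1+2·127=255 | T(9,3)=127+3·966=3025 | T(9,4)=966+4·1701=7770 | T(9,5)=1701+5·1050=6951 | T(9,6)=1050+6·266=2646 | T(9,7)=266+7·28=462 | T(9,8)=28+8·1=36 | T(9,9)=1+9·0=1
i=10: T(10,1)=0+1·1=1 | T(10,2)=1+2·255=511 | T(10,3)=255+3·3025=9330 | T(10,4)=3025+4·7770=34105 | T(10,5)=7770+5·6951=42525 | T(10,6)=6951+6·2646=22827 | T(10,7)=2646+7·462=5880 | T(10,8)=462+8·36=750 | T(10,9)=36+9·1=45 | T(10,10)=1+10·0=1
B_9 = ΣS(9,k) = 1+255+3025+7770+6951+2646+462+36+1 = 21147
B_10 = ΣS(10,k) = 1+511+9330+34105+42525+22827+5880+750+45+1 = 115975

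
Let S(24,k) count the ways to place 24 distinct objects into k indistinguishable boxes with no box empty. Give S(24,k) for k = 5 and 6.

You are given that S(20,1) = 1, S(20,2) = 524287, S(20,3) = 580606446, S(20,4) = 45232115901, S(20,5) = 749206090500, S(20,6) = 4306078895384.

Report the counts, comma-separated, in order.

[21] T[21,2]:2*524287+1=1048575 · T[21,3]:3*580606446+524287=1742343625 · T[21,4]:4*45232115901+580606446=181509070050 · T[21,5]:5*749206090500+45232115901=3791262568401 · T[21,6]:6*4306078895384+749206090500=26585679462804
[22] T[22,3]:3*1742343625+1048575=5228079450 · T[22,4]:4*181509070050+1742343625=727778623825 · T[22,5]:5*3791262568401+181509070050=19137821912055 · T[22,6]:6*26585679462804+3791262568401=163305339345225
[23] T[23,4]:4*727778623825+5228079450=2916342574750 · T[23,5]:5*19137821912055+727778623825=96416888184100 · T[23,6]:6*163305339345225+19137821912055=998969857983405
[24] T[24,5]:5*96416888184100+2916342574750=485000783495250 · T[24,6]:6*998969857983405+96416888184100=6090236036084530
Read S(24,5) = 485000783495250, S(24,6) = 6090236036084530.

485000783495250, 6090236036084530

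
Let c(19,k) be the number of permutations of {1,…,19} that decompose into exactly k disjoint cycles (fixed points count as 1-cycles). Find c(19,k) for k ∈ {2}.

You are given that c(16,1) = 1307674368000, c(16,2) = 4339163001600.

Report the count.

22376988058521600

[17] T[17,1]:16*1307674368000+0=20922789888000 · T[17,2]:16*4339163001600+1307674368000=70734282393600
[18] T[18,1]:17*20922789888000+0=355687428096000 · T[18,2]:17*70734282393600+20922789888000=1223405590579200
[19] T[19,2]:18*1223405590579200+355687428096000=22376988058521600
Read c(19,2) = 22376988058521600.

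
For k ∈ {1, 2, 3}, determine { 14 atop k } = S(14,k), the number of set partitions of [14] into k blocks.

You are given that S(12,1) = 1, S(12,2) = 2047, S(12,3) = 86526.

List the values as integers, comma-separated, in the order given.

i=13: T(13,1)=0+1·1=1 | T(13,2)=1+2·2047=4095 | T(13,3)=2047+3·86526=261625
i=14: T(14,1)=0+1·1=1 | T(14,2)=1+2·4095=8191 | T(14,3)=4095+3·261625=788970
Read S(14,1) = 1, S(14,2) = 8191, S(14,3) = 788970.

1, 8191, 788970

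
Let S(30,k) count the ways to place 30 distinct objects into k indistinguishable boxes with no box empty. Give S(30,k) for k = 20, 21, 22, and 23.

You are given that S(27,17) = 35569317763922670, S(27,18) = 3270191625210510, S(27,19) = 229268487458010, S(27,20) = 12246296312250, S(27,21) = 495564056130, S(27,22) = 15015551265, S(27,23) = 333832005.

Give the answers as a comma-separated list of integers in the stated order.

581535955088511150, 37058299246258290, 1848018090851790, 71823880393200

r28: T_28,18=18×3270191625210510+35569317763922670=94432767017711850; T_28,19=19×229268487458010+3270191625210510=7626292886912700; T_28,20=20×12246296312250+229268487458010=474194413703010; T_28,21=21×495564056130+12246296312250=22653141490980; T_28,22=22×15015551265+495564056130=825906183960; T_28,23=23×333832005+15015551265=22693687380
r29: T_29,19=19×7626292886912700+94432767017711850=239332331869053150; T_29,20=20×474194413703010+7626292886912700=17110181160972900; T_29,21=21×22653141490980+474194413703010=949910385013590; T_29,22=22×825906183960+22653141490980=40823077538100; T_29,23=23×22693687380+825906183960=1347860993700
r30: T_30,20=20×17110181160972900+239332331869053150=581535955088511150; T_30,21=21×949910385013590+17110181160972900=37058299246258290; T_30,22=22×40823077538100+949910385013590=1848018090851790; T_30,23=23×1347860993700+40823077538100=71823880393200
Read S(30,20) = 581535955088511150, S(30,21) = 37058299246258290, S(30,22) = 1848018090851790, S(30,23) = 71823880393200.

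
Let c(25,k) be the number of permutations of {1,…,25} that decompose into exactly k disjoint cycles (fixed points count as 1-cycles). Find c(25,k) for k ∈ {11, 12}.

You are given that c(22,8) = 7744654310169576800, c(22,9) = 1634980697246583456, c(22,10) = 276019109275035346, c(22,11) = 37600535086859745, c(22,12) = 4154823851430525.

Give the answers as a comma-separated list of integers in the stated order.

row 23: T[23][9]=22·1634980697246583456+7744654310169576800=43714229649594412832  T[23][10]=22·276019109275035346+1634980697246583456=7707401101297361068  T[23][11]=22·37600535086859745+276019109275035346=1103230881185949736  T[23][12]=22·4154823851430525+37600535086859745=129006659818331295
row 24: T[24][10]=23·7707401101297361068+43714229649594412832=220984454979433717396  T[24][11]=23·1103230881185949736+7707401101297361068=33081711368574204996  T[24][12]=23·129006659818331295+1103230881185949736=4070384057007569521
row 25: T[25][11]=24·33081711368574204996+220984454979433717396=1014945527825214637300  T[25][12]=24·4070384057007569521+33081711368574204996=130770928736755873500
Read c(25,11) = 1014945527825214637300, c(25,12) = 130770928736755873500.

1014945527825214637300, 130770928736755873500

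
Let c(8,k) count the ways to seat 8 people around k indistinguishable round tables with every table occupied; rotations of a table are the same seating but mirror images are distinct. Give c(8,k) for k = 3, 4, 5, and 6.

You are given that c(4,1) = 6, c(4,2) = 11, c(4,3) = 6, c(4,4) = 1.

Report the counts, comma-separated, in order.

13132, 6769, 1960, 322

r5: T_5,1=4×6+0=24; T_5,2=4×11+6=50; T_5,3=4×6+11=35; T_5,4=4×1+6=10; T_5,5=4×0+1=1
r6: T_6,1=5×24+0=120; T_6,2=5×50+24=274; T_6,3=5×35+50=225; T_6,4=5×10+35=85; T_6,5=5×1+10=15; T_6,6=5×0+1=1
r7: T_7,2=6×274+120=1764; T_7,3=6×225+274=1624; T_7,4=6×85+225=735; T_7,5=6×15+85=175; T_7,6=6×1+15=21
r8: T_8,3=7×1624+1764=13132; T_8,4=7×735+1624=6769; T_8,5=7×175+735=1960; T_8,6=7×21+175=322
Read c(8,3) = 13132, c(8,4) = 6769, c(8,5) = 1960, c(8,6) = 322.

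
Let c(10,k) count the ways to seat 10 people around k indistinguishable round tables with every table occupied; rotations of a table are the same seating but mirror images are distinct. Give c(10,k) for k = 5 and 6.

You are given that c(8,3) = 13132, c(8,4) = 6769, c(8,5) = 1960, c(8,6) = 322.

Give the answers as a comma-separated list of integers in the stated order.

269325, 63273

r9: T_9,4=8×6769+13132=67284; T_9,5=8×1960+6769=22449; T_9,6=8×322+1960=4536
r10: T_10,5=9×22449+67284=269325; T_10,6=9×4536+22449=63273
Read c(10,5) = 269325, c(10,6) = 63273.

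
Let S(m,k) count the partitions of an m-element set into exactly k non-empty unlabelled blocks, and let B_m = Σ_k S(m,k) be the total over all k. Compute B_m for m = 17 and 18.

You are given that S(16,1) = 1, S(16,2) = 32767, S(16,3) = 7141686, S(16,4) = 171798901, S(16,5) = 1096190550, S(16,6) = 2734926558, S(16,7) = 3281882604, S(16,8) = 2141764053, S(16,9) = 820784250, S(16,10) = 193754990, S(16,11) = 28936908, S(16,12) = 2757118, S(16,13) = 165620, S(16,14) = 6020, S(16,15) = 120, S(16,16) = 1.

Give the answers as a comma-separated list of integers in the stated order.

[17] T[17,1]:1*1+0=1 · T[17,2]:2*32767+1=65535 · T[17,3]:3*7141686+32767=21457825 · T[17,4]:4*171798901+7141686=694337290 · T[17,5]:5*1096190550+171798901=5652751651 · T[17,6]:6*2734926558+1096190550=17505749898 · T[17,7]:7*3281882604+2734926558=25708104786 · T[17,8]:8*2141764053+3281882604=20415995028 · T[17,9]:9*820784250+2141764053=9528822303 · T[17,10]:10*193754990+820784250=2758334150 · T[17,11]:11*28936908+193754990=512060978 · T[17,12]:12*2757118+28936908=62022324 · T[17,13]:13*165620+2757118=4910178 · T[17,14]:14*6020+165620=249900 · T[17,15]:15*120+6020=7820 · T[17,16]:16*1+120=136 · T[17,17]:17*0+1=1
[18] T[18,1]:1*1+0=1 · T[18,2]:2*65535+1=131071 · T[18,3]:3*21457825+65535=64439010 · T[18,4]:4*694337290+21457825=2798806985 · T[18,5]:5*5652751651+694337290=28958095545 · T[18,6]:6*17505749898+5652751651=110687251039 · T[18,7]:7*25708104786+17505749898=197462483400 · T[18,8]:8*20415995028+25708104786=189036065010 · T[18,9]:9*9528822303+20415995028=106175395755 · T[18,10]:10*2758334150+9528822303=37112163803 · T[18,11]:11*512060978+2758334150=8391004908 · T[18,12]:12*62022324+512060978=1256328866 · T[18,13]:13*4910178+62022324=125854638 · T[18,14]:14*249900+4910178=8408778 · T[18,15]:15*7820+249900=367200 · T[18,16]:16*136+7820=9996 · T[18,17]:17*1+136=153 · T[18,18]:18*0+1=1
B_17 = ΣS(17,k) = 1+65535+21457825+694337290+5652751651+17505749898+25708104786+20415995028+9528822303+2758334150+512060978+62022324+4910178+249900+7820+136+1 = 82864869804
B_18 = ΣS(18,k) = 1+131071+64439010+2798806985+28958095545+110687251039+197462483400+189036065010+106175395755+37112163803+8391004908+1256328866+125854638+8408778+367200+9996+153+1 = 682076806159

82864869804, 682076806159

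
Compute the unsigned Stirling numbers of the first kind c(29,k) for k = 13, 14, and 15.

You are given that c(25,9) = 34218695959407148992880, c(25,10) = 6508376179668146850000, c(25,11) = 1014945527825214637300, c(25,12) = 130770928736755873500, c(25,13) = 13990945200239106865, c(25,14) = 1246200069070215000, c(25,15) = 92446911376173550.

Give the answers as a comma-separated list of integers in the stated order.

row 26: T[26][10]=25·6508376179668146850000+34218695959407148992880=196928100451110820242880  T[26][11]=25·1014945527825214637300+6508376179668146850000=31882014375298512782500  T[26][12]=25·130770928736755873500+1014945527825214637300=4284218746244111474800  T[26][13]=25·13990945200239106865+130770928736755873500=480544558742733545125  T[26][14]=25·1246200069070215000+13990945200239106865=45145946926994481865  T[26][15]=25·92446911376173550+1246200069070215000=3557372853474553750
row 27: T[27][11]=26·31882014375298512782500+196928100451110820242880=1025860474208872152587880  T[27][12]=26·4284218746244111474800+31882014375298512782500=143271701777645411127300  T[27][13]=26·480544558742733545125+4284218746244111474800=16778377273555183648050  T[27][14]=26·45145946926994481865+480544558742733545125=1654339178844590073615  T[27][15]=26·3557372853474553750+45145946926994481865=137637641117332879365
row 28: T[28][12]=27·143271701777645411127300+1025860474208872152587880=4894196422205298253024980  T[28][13]=27·16778377273555183648050+143271701777645411127300=596287888163635369624650  T[28][14]=27·1654339178844590073615+16778377273555183648050=61445535102359115635655  T[28][15]=27·137637641117332879365+1654339178844590073615=5370555489012577816470
row 29: T[29][13]=28·596287888163635369624650+4894196422205298253024980=21590257290787088602515180  T[29][14]=28·61445535102359115635655+596287888163635369624650=2316762871029690607422990  T[29][15]=28·5370555489012577816470+61445535102359115635655=211821088794711294496815
Read c(29,13) = 21590257290787088602515180, c(29,14) = 2316762871029690607422990, c(29,15) = 211821088794711294496815.

21590257290787088602515180, 2316762871029690607422990, 211821088794711294496815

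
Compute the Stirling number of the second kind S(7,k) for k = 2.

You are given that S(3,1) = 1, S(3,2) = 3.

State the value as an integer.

@4  (4,1):1·1+0→1, (4,2):3·2+1→7
@5  (5,1):1·1+0→1, (5,2):7·2+1→15
@6  (6,1):1·1+0→1, (6,2):15·2+1→31
@7  (7,2):31·2+1→63
Read S(7,2) = 63.

63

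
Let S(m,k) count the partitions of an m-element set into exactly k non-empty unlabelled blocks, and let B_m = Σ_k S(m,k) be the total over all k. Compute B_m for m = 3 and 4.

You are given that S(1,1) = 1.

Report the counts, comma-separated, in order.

row 2: T[2][1]=1·1+0=1  T[2][2]=2·0+1=1
row 3: T[3][1]=1·1+0=1  T[3][2]=2·1+1=3  T[3][3]=3·0+1=1
row 4: T[4][1]=1·1+0=1  T[4][2]=2·3+1=7  T[4][3]=3·1+3=6  T[4][4]=4·0+1=1
B_3 = ΣS(3,k) = 1+3+1 = 5
B_4 = ΣS(4,k) = 1+7+6+1 = 15

5, 15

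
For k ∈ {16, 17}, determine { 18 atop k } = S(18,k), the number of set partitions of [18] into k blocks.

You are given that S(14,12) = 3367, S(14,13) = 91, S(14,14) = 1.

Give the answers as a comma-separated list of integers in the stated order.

r15: T_15,13=13×91+3367=4550; T_15,14=14×1+91=105; T_15,15=15×0+1=1
r16: T_16,14=14×105+4550=6020; T_16,15=15×1+105=120; T_16,16=16×0+1=1
r17: T_17,15=15×120+6020=7820; T_17,16=16×1+120=136; T_17,17=17×0+1=1
r18: T_18,16=16×136+7820=9996; T_18,17=17×1+136=153
Read S(18,16) = 9996, S(18,17) = 153.

9996, 153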